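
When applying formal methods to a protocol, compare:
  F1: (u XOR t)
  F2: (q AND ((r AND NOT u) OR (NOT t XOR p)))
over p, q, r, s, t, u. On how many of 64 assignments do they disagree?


F1 = (u XOR t)
F2 = (q AND ((r AND NOT u) OR (NOT t XOR p)))
Evaluate both on each of 64 rows (bits = p,q,r,s,t,u):
  row 0 [000000]: F1=0 F2=0 -> 0
  row 1 [000001]: F1=1 F2=0 (differ) -> 1
  row 2 [000010]: F1=1 F2=0 (differ) -> 1
  row 3 [000011]: F1=0 F2=0 -> 0
  row 4 [000100]: F1=0 F2=0 -> 0
  (every remaining row is evaluated the same way; all 64 results are listed next)
Full result column, 8 rows per line (p,q,r fixed per line; s,t,u runs 000..111 left to right):
  rows 0-7 [p,q,r=000]: 01100110  (ones: 4)
  rows 8-15 [p,q,r=001]: 01100110  (ones: 4)
  rows 16-23 [p,q,r=010]: 10101010  (ones: 4)
  rows 24-31 [p,q,r=011]: 10001000  (ones: 2)
  rows 32-39 [p,q,r=100]: 01100110  (ones: 4)
  rows 40-47 [p,q,r=101]: 01100110  (ones: 4)
  rows 48-55 [p,q,r=110]: 01010101  (ones: 4)
  rows 56-63 [p,q,r=111]: 11011101  (ones: 6)
Disagreements = 4+4+4+2+4+4+4+6 = 32

32


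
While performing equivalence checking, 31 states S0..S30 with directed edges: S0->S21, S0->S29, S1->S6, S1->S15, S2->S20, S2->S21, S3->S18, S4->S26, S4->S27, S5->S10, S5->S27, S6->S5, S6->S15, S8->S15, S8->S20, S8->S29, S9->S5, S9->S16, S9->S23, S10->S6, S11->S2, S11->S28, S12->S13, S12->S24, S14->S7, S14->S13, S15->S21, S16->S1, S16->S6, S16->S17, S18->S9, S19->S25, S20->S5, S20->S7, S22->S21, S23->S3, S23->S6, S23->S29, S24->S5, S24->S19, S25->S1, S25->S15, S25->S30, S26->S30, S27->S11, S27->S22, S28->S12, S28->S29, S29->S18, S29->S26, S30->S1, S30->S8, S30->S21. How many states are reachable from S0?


BFS from S0:
  layer 0: {S0}
  layer 1: {S21, S29}
  layer 2: {S18, S26}
  layer 3: {S9, S30}
  layer 4: {S1, S5, S8, S16, S23}
  layer 5: {S3, S6, S10, S15, S17, S20, S27}
  layer 6: {S7, S11, S22}
  layer 7: {S2, S28}
  layer 8: {S12}
  layer 9: {S13, S24}
  layer 10: {S19}
  layer 11: {S25}
Reachable set: {S0, S1, S2, S3, S5, S6, S7, S8, S9, S10, S11, S12, S13, S15, S16, S17, S18, S19, S20, S21, S22, S23, S24, S25, S26, S27, S28, S29, S30}
Count = 29

29


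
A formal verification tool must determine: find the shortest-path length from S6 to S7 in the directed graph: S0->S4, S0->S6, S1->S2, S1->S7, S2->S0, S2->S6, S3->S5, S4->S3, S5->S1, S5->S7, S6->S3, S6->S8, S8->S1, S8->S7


BFS layer-by-layer from S6:
  dist 0: {S6}
  dist 1: {S3, S8}
  dist 2: {S1, S5, S7}
  -> S7 reached at distance 2
Shortest path length = 2

2


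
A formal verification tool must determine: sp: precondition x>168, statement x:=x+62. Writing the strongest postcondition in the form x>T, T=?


Formula: sp(P, x:=E) = exists old_x. (x = E[old_x/x]) AND P[old_x/x] (old_x is the value of x before the assignment; eliminate old_x by solving x = E[old_x/x] for old_x)
Step 1: Precondition P: x>168, i.e. old_x > 168
Step 2: Assignment gives x = old_x + 62, so old_x = x - 62
Step 3: Substitute into P: x - 62 > 168
Step 4: Simplify: x > 168+62 = 230

230


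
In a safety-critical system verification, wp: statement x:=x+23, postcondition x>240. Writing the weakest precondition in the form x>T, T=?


Formula: wp(x:=E, P) = P[E/x] (substitute E for x in postcondition)
Step 1: Postcondition: x>240
Step 2: Substitute x+23 for x: x+23>240
Step 3: Solve for x: x > 240-23 = 217

217


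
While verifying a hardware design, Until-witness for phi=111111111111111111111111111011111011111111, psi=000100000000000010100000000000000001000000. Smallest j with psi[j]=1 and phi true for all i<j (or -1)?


(phi U psi) at 0: need smallest j with psi[j]=1 and phi[i]=1 for all i in [0,j).
Scan from step 0:
  step 0: phi=1, psi=0 -> continue
  step 1: phi=1, psi=0 -> continue
  step 2: phi=1, psi=0 -> continue
  step 3: psi=1 and phi held for [0,3) -> witness found
Witness step = 3

3


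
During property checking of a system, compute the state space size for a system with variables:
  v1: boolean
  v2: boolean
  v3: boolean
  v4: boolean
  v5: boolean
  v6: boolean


State space = product of domain sizes of all variables.
Domain sizes:
  v1 (boolean): 2
  v2 (boolean): 2
  v3 (boolean): 2
  v4 (boolean): 2
  v5 (boolean): 2
  v6 (boolean): 2
Product = 2 * 2 * 2 * 2 * 2 * 2 = 64

64


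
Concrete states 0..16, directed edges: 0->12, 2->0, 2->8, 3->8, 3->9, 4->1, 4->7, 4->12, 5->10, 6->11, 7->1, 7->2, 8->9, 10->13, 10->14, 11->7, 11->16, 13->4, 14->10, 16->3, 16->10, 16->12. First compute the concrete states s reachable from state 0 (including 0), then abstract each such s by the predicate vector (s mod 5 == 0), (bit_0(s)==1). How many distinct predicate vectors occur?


BFS from 0:
Concrete reachable: {0, 12}
Abstract via predicates (s mod 5 == 0), (bit_0(s)==1):
  (0,0) <- {12}
  (1,0) <- {0}
Distinct abstract states = 2

2


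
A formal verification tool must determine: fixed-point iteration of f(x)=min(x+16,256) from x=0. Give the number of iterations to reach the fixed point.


Step 1: x=0, cap=256, increment=16
Step 2: x grows by 16 each step until capped at 256; fixed point is x=256
Step 3: iterations = ceil(256/16) = 16

16


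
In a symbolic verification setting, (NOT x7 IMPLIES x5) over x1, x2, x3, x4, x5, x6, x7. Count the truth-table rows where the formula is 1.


Formula: (NOT x7 IMPLIES x5) over 7 vars (128 rows)
Evaluate each row (x1, x2, x3, x4, x5, x6, x7 as bits, MSB first):
  row 0 [0000000]: (NOT 0 IMPLIES 0) -> 0
  row 1 [0000001]: (NOT 1 IMPLIES 0) -> 1
  row 2 [0000010]: (NOT 0 IMPLIES 0) -> 0
  row 3 [0000011]: (NOT 1 IMPLIES 0) -> 1
  row 4 [0000100]: (NOT 0 IMPLIES 1) -> 1
  (every remaining row is evaluated the same way; all 128 results are listed next)
Full result column, 8 rows per line (x1,x2,x3,x4 fixed per line; x5,x6,x7 runs 000..111 left to right):
  rows 0-7 [x1,x2,x3,x4=0000]: 01011111  (ones: 6)
  rows 8-15 [x1,x2,x3,x4=0001]: 01011111  (ones: 6)
  rows 16-23 [x1,x2,x3,x4=0010]: 01011111  (ones: 6)
  rows 24-31 [x1,x2,x3,x4=0011]: 01011111  (ones: 6)
  rows 32-39 [x1,x2,x3,x4=0100]: 01011111  (ones: 6)
  rows 40-47 [x1,x2,x3,x4=0101]: 01011111  (ones: 6)
  rows 48-55 [x1,x2,x3,x4=0110]: 01011111  (ones: 6)
  rows 56-63 [x1,x2,x3,x4=0111]: 01011111  (ones: 6)
  rows 64-71 [x1,x2,x3,x4=1000]: 01011111  (ones: 6)
  rows 72-79 [x1,x2,x3,x4=1001]: 01011111  (ones: 6)
  rows 80-87 [x1,x2,x3,x4=1010]: 01011111  (ones: 6)
  rows 88-95 [x1,x2,x3,x4=1011]: 01011111  (ones: 6)
  rows 96-103 [x1,x2,x3,x4=1100]: 01011111  (ones: 6)
  rows 104-111 [x1,x2,x3,x4=1101]: 01011111  (ones: 6)
  rows 112-119 [x1,x2,x3,x4=1110]: 01011111  (ones: 6)
  rows 120-127 [x1,x2,x3,x4=1111]: 01011111  (ones: 6)
Count of 1-rows = 6+6+6+6+6+6+6+6+6+6+6+6+6+6+6+6 = 96

96


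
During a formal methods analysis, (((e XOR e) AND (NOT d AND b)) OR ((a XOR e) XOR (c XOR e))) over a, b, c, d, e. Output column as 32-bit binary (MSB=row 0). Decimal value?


Formula: (((e XOR e) AND (NOT d AND b)) OR ((a XOR e) XOR (c XOR e))) over a, b, c, d, e (32 rows)
Evaluate each row (bits = a,b,c,d,e, MSB first):
  row 0 [00000]: (((0 XOR 0) AND (NOT 0 AND 0)) OR ((0 XOR 0) XOR (0 XOR 0))) -> 0
  row 1 [00001]: (((1 XOR 1) AND (NOT 0 AND 0)) OR ((0 XOR 1) XOR (0 XOR 1))) -> 0
  row 2 [00010]: (((0 XOR 0) AND (NOT 1 AND 0)) OR ((0 XOR 0) XOR (0 XOR 0))) -> 0
  row 3 [00011]: (((1 XOR 1) AND (NOT 1 AND 0)) OR ((0 XOR 1) XOR (0 XOR 1))) -> 0
  row 4 [00100]: (((0 XOR 0) AND (NOT 0 AND 0)) OR ((0 XOR 0) XOR (1 XOR 0))) -> 1
  row 5 [00101]: (((1 XOR 1) AND (NOT 0 AND 0)) OR ((0 XOR 1) XOR (1 XOR 1))) -> 1
  row 6 [00110]: (((0 XOR 0) AND (NOT 1 AND 0)) OR ((0 XOR 0) XOR (1 XOR 0))) -> 1
  row 7 [00111]: (((1 XOR 1) AND (NOT 1 AND 0)) OR ((0 XOR 1) XOR (1 XOR 1))) -> 1
  row 8 [01000]: (((0 XOR 0) AND (NOT 0 AND 1)) OR ((0 XOR 0) XOR (0 XOR 0))) -> 0
  row 9 [01001]: (((1 XOR 1) AND (NOT 0 AND 1)) OR ((0 XOR 1) XOR (0 XOR 1))) -> 0
  row 10 [01010]: (((0 XOR 0) AND (NOT 1 AND 1)) OR ((0 XOR 0) XOR (0 XOR 0))) -> 0
  row 11 [01011]: (((1 XOR 1) AND (NOT 1 AND 1)) OR ((0 XOR 1) XOR (0 XOR 1))) -> 0
  row 12 [01100]: (((0 XOR 0) AND (NOT 0 AND 1)) OR ((0 XOR 0) XOR (1 XOR 0))) -> 1
  row 13 [01101]: (((1 XOR 1) AND (NOT 0 AND 1)) OR ((0 XOR 1) XOR (1 XOR 1))) -> 1
  row 14 [01110]: (((0 XOR 0) AND (NOT 1 AND 1)) OR ((0 XOR 0) XOR (1 XOR 0))) -> 1
  row 15 [01111]: (((1 XOR 1) AND (NOT 1 AND 1)) OR ((0 XOR 1) XOR (1 XOR 1))) -> 1
  row 16 [10000]: (((0 XOR 0) AND (NOT 0 AND 0)) OR ((1 XOR 0) XOR (0 XOR 0))) -> 1
  row 17 [10001]: (((1 XOR 1) AND (NOT 0 AND 0)) OR ((1 XOR 1) XOR (0 XOR 1))) -> 1
  row 18 [10010]: (((0 XOR 0) AND (NOT 1 AND 0)) OR ((1 XOR 0) XOR (0 XOR 0))) -> 1
  row 19 [10011]: (((1 XOR 1) AND (NOT 1 AND 0)) OR ((1 XOR 1) XOR (0 XOR 1))) -> 1
  row 20 [10100]: (((0 XOR 0) AND (NOT 0 AND 0)) OR ((1 XOR 0) XOR (1 XOR 0))) -> 0
  row 21 [10101]: (((1 XOR 1) AND (NOT 0 AND 0)) OR ((1 XOR 1) XOR (1 XOR 1))) -> 0
  row 22 [10110]: (((0 XOR 0) AND (NOT 1 AND 0)) OR ((1 XOR 0) XOR (1 XOR 0))) -> 0
  row 23 [10111]: (((1 XOR 1) AND (NOT 1 AND 0)) OR ((1 XOR 1) XOR (1 XOR 1))) -> 0
  row 24 [11000]: (((0 XOR 0) AND (NOT 0 AND 1)) OR ((1 XOR 0) XOR (0 XOR 0))) -> 1
  row 25 [11001]: (((1 XOR 1) AND (NOT 0 AND 1)) OR ((1 XOR 1) XOR (0 XOR 1))) -> 1
  row 26 [11010]: (((0 XOR 0) AND (NOT 1 AND 1)) OR ((1 XOR 0) XOR (0 XOR 0))) -> 1
  row 27 [11011]: (((1 XOR 1) AND (NOT 1 AND 1)) OR ((1 XOR 1) XOR (0 XOR 1))) -> 1
  row 28 [11100]: (((0 XOR 0) AND (NOT 0 AND 1)) OR ((1 XOR 0) XOR (1 XOR 0))) -> 0
  row 29 [11101]: (((1 XOR 1) AND (NOT 0 AND 1)) OR ((1 XOR 1) XOR (1 XOR 1))) -> 0
  row 30 [11110]: (((0 XOR 0) AND (NOT 1 AND 1)) OR ((1 XOR 0) XOR (1 XOR 0))) -> 0
  row 31 [11111]: (((1 XOR 1) AND (NOT 1 AND 1)) OR ((1 XOR 1) XOR (1 XOR 1))) -> 0
Full result column, 4 rows per line (a,b,c fixed per line; d,e runs 00..11 left to right):
  rows 0-3 [a,b,c=000]: 0000  = hex 0
  rows 4-7 [a,b,c=001]: 1111  = hex F
  rows 8-11 [a,b,c=010]: 0000  = hex 0
  rows 12-15 [a,b,c=011]: 1111  = hex F
  rows 16-19 [a,b,c=100]: 1111  = hex F
  rows 20-23 [a,b,c=101]: 0000  = hex 0
  rows 24-27 [a,b,c=110]: 1111  = hex F
  rows 28-31 [a,b,c=111]: 0000  = hex 0
Output column (row 0 .. row 31) = 00001111000011111111000011110000
Output column grouped in 4s = 0000 1111 0000 1111 1111 0000 1111 0000 = 0x0F0FF0F0
Convert to decimal digit by digit (value = value*16 + digit):
  0 -> 0
  0*16 + 15 (F) = 15
  15*16 + 0 = 240
  240*16 + 15 (F) = 3855
  3855*16 + 15 (F) = 61695
  61695*16 + 0 = 987120
  987120*16 + 15 (F) = 15793935
  15793935*16 + 0 = 252702960
Decimal = 252702960

252702960


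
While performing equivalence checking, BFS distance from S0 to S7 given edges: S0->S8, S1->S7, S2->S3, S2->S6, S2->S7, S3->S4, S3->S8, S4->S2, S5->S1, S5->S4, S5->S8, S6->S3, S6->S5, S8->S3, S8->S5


BFS layer-by-layer from S0:
  dist 0: {S0}
  dist 1: {S8}
  dist 2: {S3, S5}
  dist 3: {S1, S4}
  dist 4: {S2, S7}
  -> S7 reached at distance 4
Shortest path length = 4

4


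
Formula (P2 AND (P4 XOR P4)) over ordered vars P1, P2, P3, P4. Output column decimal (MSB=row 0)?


Formula: (P2 AND (P4 XOR P4)) over P1, P2, P3, P4 (16 rows)
Evaluate each row (bits = P1,P2,P3,P4, MSB first):
  row 0 [0000]: (0 AND (0 XOR 0)) -> 0
  row 1 [0001]: (0 AND (1 XOR 1)) -> 0
  row 2 [0010]: (0 AND (0 XOR 0)) -> 0
  row 3 [0011]: (0 AND (1 XOR 1)) -> 0
  row 4 [0100]: (1 AND (0 XOR 0)) -> 0
  row 5 [0101]: (1 AND (1 XOR 1)) -> 0
  row 6 [0110]: (1 AND (0 XOR 0)) -> 0
  row 7 [0111]: (1 AND (1 XOR 1)) -> 0
  row 8 [1000]: (0 AND (0 XOR 0)) -> 0
  row 9 [1001]: (0 AND (1 XOR 1)) -> 0
  row 10 [1010]: (0 AND (0 XOR 0)) -> 0
  row 11 [1011]: (0 AND (1 XOR 1)) -> 0
  row 12 [1100]: (1 AND (0 XOR 0)) -> 0
  row 13 [1101]: (1 AND (1 XOR 1)) -> 0
  row 14 [1110]: (1 AND (0 XOR 0)) -> 0
  row 15 [1111]: (1 AND (1 XOR 1)) -> 0
Full result column, 4 rows per line (P1,P2 fixed per line; P3,P4 runs 00..11 left to right):
  rows 0-3 [P1,P2=00]: 0000  = hex 0
  rows 4-7 [P1,P2=01]: 0000  = hex 0
  rows 8-11 [P1,P2=10]: 0000  = hex 0
  rows 12-15 [P1,P2=11]: 0000  = hex 0
Output column (row 0 .. row 15) = 0000000000000000
Output column grouped in 4s = 0000 0000 0000 0000 = 0x0000
Convert to decimal digit by digit (value = value*16 + digit):
  0 -> 0
  0*16 + 0 = 0
  0*16 + 0 = 0
  0*16 + 0 = 0
Decimal = 0

0


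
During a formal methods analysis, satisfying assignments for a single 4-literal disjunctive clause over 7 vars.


Step 1: Total=2^7=128
Step 2: Unsat when all 4 false: 2^3=8
Step 3: Sat=128-8=120

120


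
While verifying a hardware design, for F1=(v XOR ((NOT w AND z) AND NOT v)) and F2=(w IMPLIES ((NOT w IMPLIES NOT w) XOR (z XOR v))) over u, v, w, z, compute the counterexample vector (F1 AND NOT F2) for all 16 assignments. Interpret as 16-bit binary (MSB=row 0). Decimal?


F1 = (v XOR ((NOT w AND z) AND NOT v))
F2 = (w IMPLIES ((NOT w IMPLIES NOT w) XOR (z XOR v)))
Counterexample to F1=>F2 is where F1=1 and F2=0.
Evaluate each row (bits = u,v,w,z, MSB first):
  row 0 [0000]: F1=0 F2=1 -> F1&~F2 -> 0
  row 1 [0001]: F1=1 F2=1 -> F1&~F2 -> 0
  row 2 [0010]: F1=0 F2=1 -> F1&~F2 -> 0
  row 3 [0011]: F1=0 F2=0 -> F1&~F2 -> 0
  row 4 [0100]: F1=1 F2=1 -> F1&~F2 -> 0
  row 5 [0101]: F1=1 F2=1 -> F1&~F2 -> 0
  row 6 [0110]: F1=1 F2=0 -> F1&~F2 -> 1
  row 7 [0111]: F1=1 F2=1 -> F1&~F2 -> 0
  row 8 [1000]: F1=0 F2=1 -> F1&~F2 -> 0
  row 9 [1001]: F1=1 F2=1 -> F1&~F2 -> 0
  row 10 [1010]: F1=0 F2=1 -> F1&~F2 -> 0
  row 11 [1011]: F1=0 F2=0 -> F1&~F2 -> 0
  row 12 [1100]: F1=1 F2=1 -> F1&~F2 -> 0
  row 13 [1101]: F1=1 F2=1 -> F1&~F2 -> 0
  row 14 [1110]: F1=1 F2=0 -> F1&~F2 -> 1
  row 15 [1111]: F1=1 F2=1 -> F1&~F2 -> 0
Full result column, 4 rows per line (u,v fixed per line; w,z runs 00..11 left to right):
  rows 0-3 [u,v=00]: 0000  = hex 0
  rows 4-7 [u,v=01]: 0010  = hex 2
  rows 8-11 [u,v=10]: 0000  = hex 0
  rows 12-15 [u,v=11]: 0010  = hex 2
Counterexample vector (row 0 .. row 15) = 0000001000000010
Output column grouped in 4s = 0000 0010 0000 0010 = 0x0202
Convert to decimal digit by digit (value = value*16 + digit):
  0 -> 0
  0*16 + 2 = 2
  2*16 + 0 = 32
  32*16 + 2 = 514
Decimal = 514

514


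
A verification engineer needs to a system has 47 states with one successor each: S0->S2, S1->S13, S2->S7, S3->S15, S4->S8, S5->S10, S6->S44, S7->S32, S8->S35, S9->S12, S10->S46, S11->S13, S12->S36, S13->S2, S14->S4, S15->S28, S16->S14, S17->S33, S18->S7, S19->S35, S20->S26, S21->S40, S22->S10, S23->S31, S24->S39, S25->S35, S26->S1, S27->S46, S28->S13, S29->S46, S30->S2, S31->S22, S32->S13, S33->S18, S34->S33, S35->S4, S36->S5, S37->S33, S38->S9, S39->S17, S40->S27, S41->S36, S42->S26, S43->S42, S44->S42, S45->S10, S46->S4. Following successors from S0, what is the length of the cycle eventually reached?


Trace from S0 until a state repeats:
  S0 -> S2 -> S7 -> S32 -> S13 -> S2
S2 first seen at step 1, revisited at step 5.
Cycle length = 5 - 1 = 4

4


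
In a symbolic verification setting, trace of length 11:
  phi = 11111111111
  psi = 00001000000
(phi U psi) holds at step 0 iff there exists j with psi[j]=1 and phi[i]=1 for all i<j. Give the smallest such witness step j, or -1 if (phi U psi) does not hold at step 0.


(phi U psi) at 0: need smallest j with psi[j]=1 and phi[i]=1 for all i in [0,j).
Scan from step 0:
  step 0: phi=1, psi=0 -> continue
  step 1: phi=1, psi=0 -> continue
  step 2: phi=1, psi=0 -> continue
  step 3: phi=1, psi=0 -> continue
  step 4: psi=1 and phi held for [0,4) -> witness found
Witness step = 4

4


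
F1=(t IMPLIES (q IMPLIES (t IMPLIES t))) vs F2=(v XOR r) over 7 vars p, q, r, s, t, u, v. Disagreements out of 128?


F1 = (t IMPLIES (q IMPLIES (t IMPLIES t)))
F2 = (v XOR r)
Evaluate both on each of 128 rows (bits = p,q,r,s,t,u,v):
  row 0 [0000000]: F1=1 F2=0 (differ) -> 1
  row 1 [0000001]: F1=1 F2=1 -> 0
  row 2 [0000010]: F1=1 F2=0 (differ) -> 1
  row 3 [0000011]: F1=1 F2=1 -> 0
  row 4 [0000100]: F1=1 F2=0 (differ) -> 1
  (every remaining row is evaluated the same way; all 128 results are listed next)
Full result column, 8 rows per line (p,q,r,s fixed per line; t,u,v runs 000..111 left to right):
  rows 0-7 [p,q,r,s=0000]: 10101010  (ones: 4)
  rows 8-15 [p,q,r,s=0001]: 10101010  (ones: 4)
  rows 16-23 [p,q,r,s=0010]: 01010101  (ones: 4)
  rows 24-31 [p,q,r,s=0011]: 01010101  (ones: 4)
  rows 32-39 [p,q,r,s=0100]: 10101010  (ones: 4)
  rows 40-47 [p,q,r,s=0101]: 10101010  (ones: 4)
  rows 48-55 [p,q,r,s=0110]: 01010101  (ones: 4)
  rows 56-63 [p,q,r,s=0111]: 01010101  (ones: 4)
  rows 64-71 [p,q,r,s=1000]: 10101010  (ones: 4)
  rows 72-79 [p,q,r,s=1001]: 10101010  (ones: 4)
  rows 80-87 [p,q,r,s=1010]: 01010101  (ones: 4)
  rows 88-95 [p,q,r,s=1011]: 01010101  (ones: 4)
  rows 96-103 [p,q,r,s=1100]: 10101010  (ones: 4)
  rows 104-111 [p,q,r,s=1101]: 10101010  (ones: 4)
  rows 112-119 [p,q,r,s=1110]: 01010101  (ones: 4)
  rows 120-127 [p,q,r,s=1111]: 01010101  (ones: 4)
Disagreements = 4+4+4+4+4+4+4+4+4+4+4+4+4+4+4+4 = 64

64


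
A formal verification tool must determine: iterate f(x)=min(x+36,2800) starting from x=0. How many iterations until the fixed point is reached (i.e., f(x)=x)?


Step 1: x=0, cap=2800, increment=36
Step 2: x grows by 36 each step until capped at 2800; fixed point is x=2800
Step 3: iterations = ceil(2800/36) = 78

78


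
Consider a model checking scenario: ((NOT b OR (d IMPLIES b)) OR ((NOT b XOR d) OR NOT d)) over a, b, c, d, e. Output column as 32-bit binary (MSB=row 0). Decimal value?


Formula: ((NOT b OR (d IMPLIES b)) OR ((NOT b XOR d) OR NOT d)) over a, b, c, d, e (32 rows)
Evaluate each row (bits = a,b,c,d,e, MSB first):
  row 0 [00000]: ((NOT 0 OR (0 IMPLIES 0)) OR ((NOT 0 XOR 0) OR NOT 0)) -> 1
  row 1 [00001]: ((NOT 0 OR (0 IMPLIES 0)) OR ((NOT 0 XOR 0) OR NOT 0)) -> 1
  row 2 [00010]: ((NOT 0 OR (1 IMPLIES 0)) OR ((NOT 0 XOR 1) OR NOT 1)) -> 1
  row 3 [00011]: ((NOT 0 OR (1 IMPLIES 0)) OR ((NOT 0 XOR 1) OR NOT 1)) -> 1
  row 4 [00100]: ((NOT 0 OR (0 IMPLIES 0)) OR ((NOT 0 XOR 0) OR NOT 0)) -> 1
  row 5 [00101]: ((NOT 0 OR (0 IMPLIES 0)) OR ((NOT 0 XOR 0) OR NOT 0)) -> 1
  row 6 [00110]: ((NOT 0 OR (1 IMPLIES 0)) OR ((NOT 0 XOR 1) OR NOT 1)) -> 1
  row 7 [00111]: ((NOT 0 OR (1 IMPLIES 0)) OR ((NOT 0 XOR 1) OR NOT 1)) -> 1
  row 8 [01000]: ((NOT 1 OR (0 IMPLIES 1)) OR ((NOT 1 XOR 0) OR NOT 0)) -> 1
  row 9 [01001]: ((NOT 1 OR (0 IMPLIES 1)) OR ((NOT 1 XOR 0) OR NOT 0)) -> 1
  row 10 [01010]: ((NOT 1 OR (1 IMPLIES 1)) OR ((NOT 1 XOR 1) OR NOT 1)) -> 1
  row 11 [01011]: ((NOT 1 OR (1 IMPLIES 1)) OR ((NOT 1 XOR 1) OR NOT 1)) -> 1
  row 12 [01100]: ((NOT 1 OR (0 IMPLIES 1)) OR ((NOT 1 XOR 0) OR NOT 0)) -> 1
  row 13 [01101]: ((NOT 1 OR (0 IMPLIES 1)) OR ((NOT 1 XOR 0) OR NOT 0)) -> 1
  row 14 [01110]: ((NOT 1 OR (1 IMPLIES 1)) OR ((NOT 1 XOR 1) OR NOT 1)) -> 1
  row 15 [01111]: ((NOT 1 OR (1 IMPLIES 1)) OR ((NOT 1 XOR 1) OR NOT 1)) -> 1
  row 16 [10000]: ((NOT 0 OR (0 IMPLIES 0)) OR ((NOT 0 XOR 0) OR NOT 0)) -> 1
  row 17 [10001]: ((NOT 0 OR (0 IMPLIES 0)) OR ((NOT 0 XOR 0) OR NOT 0)) -> 1
  row 18 [10010]: ((NOT 0 OR (1 IMPLIES 0)) OR ((NOT 0 XOR 1) OR NOT 1)) -> 1
  row 19 [10011]: ((NOT 0 OR (1 IMPLIES 0)) OR ((NOT 0 XOR 1) OR NOT 1)) -> 1
  row 20 [10100]: ((NOT 0 OR (0 IMPLIES 0)) OR ((NOT 0 XOR 0) OR NOT 0)) -> 1
  row 21 [10101]: ((NOT 0 OR (0 IMPLIES 0)) OR ((NOT 0 XOR 0) OR NOT 0)) -> 1
  row 22 [10110]: ((NOT 0 OR (1 IMPLIES 0)) OR ((NOT 0 XOR 1) OR NOT 1)) -> 1
  row 23 [10111]: ((NOT 0 OR (1 IMPLIES 0)) OR ((NOT 0 XOR 1) OR NOT 1)) -> 1
  row 24 [11000]: ((NOT 1 OR (0 IMPLIES 1)) OR ((NOT 1 XOR 0) OR NOT 0)) -> 1
  row 25 [11001]: ((NOT 1 OR (0 IMPLIES 1)) OR ((NOT 1 XOR 0) OR NOT 0)) -> 1
  row 26 [11010]: ((NOT 1 OR (1 IMPLIES 1)) OR ((NOT 1 XOR 1) OR NOT 1)) -> 1
  row 27 [11011]: ((NOT 1 OR (1 IMPLIES 1)) OR ((NOT 1 XOR 1) OR NOT 1)) -> 1
  row 28 [11100]: ((NOT 1 OR (0 IMPLIES 1)) OR ((NOT 1 XOR 0) OR NOT 0)) -> 1
  row 29 [11101]: ((NOT 1 OR (0 IMPLIES 1)) OR ((NOT 1 XOR 0) OR NOT 0)) -> 1
  row 30 [11110]: ((NOT 1 OR (1 IMPLIES 1)) OR ((NOT 1 XOR 1) OR NOT 1)) -> 1
  row 31 [11111]: ((NOT 1 OR (1 IMPLIES 1)) OR ((NOT 1 XOR 1) OR NOT 1)) -> 1
Full result column, 4 rows per line (a,b,c fixed per line; d,e runs 00..11 left to right):
  rows 0-3 [a,b,c=000]: 1111  = hex F
  rows 4-7 [a,b,c=001]: 1111  = hex F
  rows 8-11 [a,b,c=010]: 1111  = hex F
  rows 12-15 [a,b,c=011]: 1111  = hex F
  rows 16-19 [a,b,c=100]: 1111  = hex F
  rows 20-23 [a,b,c=101]: 1111  = hex F
  rows 24-27 [a,b,c=110]: 1111  = hex F
  rows 28-31 [a,b,c=111]: 1111  = hex F
Output column (row 0 .. row 31) = 11111111111111111111111111111111
Output column grouped in 4s = 1111 1111 1111 1111 1111 1111 1111 1111 = 0xFFFFFFFF
Convert to decimal digit by digit (value = value*16 + digit):
  F -> 15
  15*16 + 15 (F) = 255
  255*16 + 15 (F) = 4095
  4095*16 + 15 (F) = 65535
  65535*16 + 15 (F) = 1048575
  1048575*16 + 15 (F) = 16777215
  16777215*16 + 15 (F) = 268435455
  268435455*16 + 15 (F) = 4294967295
Decimal = 4294967295

4294967295


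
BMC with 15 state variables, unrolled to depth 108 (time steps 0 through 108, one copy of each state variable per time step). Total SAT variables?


BMC unrolls to depth k, creating one copy of each state var for steps 0..k.
Step count = 108 + 1 = 109 (steps 0 through 108)
Vars per step = 15
Total = 15 * 109 = 1635

1635


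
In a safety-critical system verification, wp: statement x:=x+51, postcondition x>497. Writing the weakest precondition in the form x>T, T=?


Formula: wp(x:=E, P) = P[E/x] (substitute E for x in postcondition)
Step 1: Postcondition: x>497
Step 2: Substitute x+51 for x: x+51>497
Step 3: Solve for x: x > 497-51 = 446

446


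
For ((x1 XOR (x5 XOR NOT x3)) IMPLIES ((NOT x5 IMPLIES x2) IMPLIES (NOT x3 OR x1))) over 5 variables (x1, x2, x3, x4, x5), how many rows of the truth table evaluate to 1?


Formula: ((x1 XOR (x5 XOR NOT x3)) IMPLIES ((NOT x5 IMPLIES x2) IMPLIES (NOT x3 OR x1))) over 5 vars (32 rows)
Evaluate each row (x1, x2, x3, x4, x5 as bits, MSB first):
  row 0 [00000]: ((0 XOR (0 XOR NOT 0)) IMPLIES ((NOT 0 IMPLIES 0) IMPLIES (NOT 0 OR 0))) -> 1
  row 1 [00001]: ((0 XOR (1 XOR NOT 0)) IMPLIES ((NOT 1 IMPLIES 0) IMPLIES (NOT 0 OR 0))) -> 1
  row 2 [00010]: ((0 XOR (0 XOR NOT 0)) IMPLIES ((NOT 0 IMPLIES 0) IMPLIES (NOT 0 OR 0))) -> 1
  row 3 [00011]: ((0 XOR (1 XOR NOT 0)) IMPLIES ((NOT 1 IMPLIES 0) IMPLIES (NOT 0 OR 0))) -> 1
  row 4 [00100]: ((0 XOR (0 XOR NOT 1)) IMPLIES ((NOT 0 IMPLIES 0) IMPLIES (NOT 1 OR 0))) -> 1
  row 5 [00101]: ((0 XOR (1 XOR NOT 1)) IMPLIES ((NOT 1 IMPLIES 0) IMPLIES (NOT 1 OR 0))) -> 0
  row 6 [00110]: ((0 XOR (0 XOR NOT 1)) IMPLIES ((NOT 0 IMPLIES 0) IMPLIES (NOT 1 OR 0))) -> 1
  row 7 [00111]: ((0 XOR (1 XOR NOT 1)) IMPLIES ((NOT 1 IMPLIES 0) IMPLIES (NOT 1 OR 0))) -> 0
  row 8 [01000]: ((0 XOR (0 XOR NOT 0)) IMPLIES ((NOT 0 IMPLIES 1) IMPLIES (NOT 0 OR 0))) -> 1
  row 9 [01001]: ((0 XOR (1 XOR NOT 0)) IMPLIES ((NOT 1 IMPLIES 1) IMPLIES (NOT 0 OR 0))) -> 1
  row 10 [01010]: ((0 XOR (0 XOR NOT 0)) IMPLIES ((NOT 0 IMPLIES 1) IMPLIES (NOT 0 OR 0))) -> 1
  row 11 [01011]: ((0 XOR (1 XOR NOT 0)) IMPLIES ((NOT 1 IMPLIES 1) IMPLIES (NOT 0 OR 0))) -> 1
  row 12 [01100]: ((0 XOR (0 XOR NOT 1)) IMPLIES ((NOT 0 IMPLIES 1) IMPLIES (NOT 1 OR 0))) -> 1
  row 13 [01101]: ((0 XOR (1 XOR NOT 1)) IMPLIES ((NOT 1 IMPLIES 1) IMPLIES (NOT 1 OR 0))) -> 0
  row 14 [01110]: ((0 XOR (0 XOR NOT 1)) IMPLIES ((NOT 0 IMPLIES 1) IMPLIES (NOT 1 OR 0))) -> 1
  row 15 [01111]: ((0 XOR (1 XOR NOT 1)) IMPLIES ((NOT 1 IMPLIES 1) IMPLIES (NOT 1 OR 0))) -> 0
  row 16 [10000]: ((1 XOR (0 XOR NOT 0)) IMPLIES ((NOT 0 IMPLIES 0) IMPLIES (NOT 0 OR 1))) -> 1
  row 17 [10001]: ((1 XOR (1 XOR NOT 0)) IMPLIES ((NOT 1 IMPLIES 0) IMPLIES (NOT 0 OR 1))) -> 1
  row 18 [10010]: ((1 XOR (0 XOR NOT 0)) IMPLIES ((NOT 0 IMPLIES 0) IMPLIES (NOT 0 OR 1))) -> 1
  row 19 [10011]: ((1 XOR (1 XOR NOT 0)) IMPLIES ((NOT 1 IMPLIES 0) IMPLIES (NOT 0 OR 1))) -> 1
  row 20 [10100]: ((1 XOR (0 XOR NOT 1)) IMPLIES ((NOT 0 IMPLIES 0) IMPLIES (NOT 1 OR 1))) -> 1
  row 21 [10101]: ((1 XOR (1 XOR NOT 1)) IMPLIES ((NOT 1 IMPLIES 0) IMPLIES (NOT 1 OR 1))) -> 1
  row 22 [10110]: ((1 XOR (0 XOR NOT 1)) IMPLIES ((NOT 0 IMPLIES 0) IMPLIES (NOT 1 OR 1))) -> 1
  row 23 [10111]: ((1 XOR (1 XOR NOT 1)) IMPLIES ((NOT 1 IMPLIES 0) IMPLIES (NOT 1 OR 1))) -> 1
  row 24 [11000]: ((1 XOR (0 XOR NOT 0)) IMPLIES ((NOT 0 IMPLIES 1) IMPLIES (NOT 0 OR 1))) -> 1
  row 25 [11001]: ((1 XOR (1 XOR NOT 0)) IMPLIES ((NOT 1 IMPLIES 1) IMPLIES (NOT 0 OR 1))) -> 1
  row 26 [11010]: ((1 XOR (0 XOR NOT 0)) IMPLIES ((NOT 0 IMPLIES 1) IMPLIES (NOT 0 OR 1))) -> 1
  row 27 [11011]: ((1 XOR (1 XOR NOT 0)) IMPLIES ((NOT 1 IMPLIES 1) IMPLIES (NOT 0 OR 1))) -> 1
  row 28 [11100]: ((1 XOR (0 XOR NOT 1)) IMPLIES ((NOT 0 IMPLIES 1) IMPLIES (NOT 1 OR 1))) -> 1
  row 29 [11101]: ((1 XOR (1 XOR NOT 1)) IMPLIES ((NOT 1 IMPLIES 1) IMPLIES (NOT 1 OR 1))) -> 1
  row 30 [11110]: ((1 XOR (0 XOR NOT 1)) IMPLIES ((NOT 0 IMPLIES 1) IMPLIES (NOT 1 OR 1))) -> 1
  row 31 [11111]: ((1 XOR (1 XOR NOT 1)) IMPLIES ((NOT 1 IMPLIES 1) IMPLIES (NOT 1 OR 1))) -> 1
Full result column, 8 rows per line (x1,x2 fixed per line; x3,x4,x5 runs 000..111 left to right):
  rows 0-7 [x1,x2=00]: 11111010  (ones: 6)
  rows 8-15 [x1,x2=01]: 11111010  (ones: 6)
  rows 16-23 [x1,x2=10]: 11111111  (ones: 8)
  rows 24-31 [x1,x2=11]: 11111111  (ones: 8)
Count of 1-rows = 6+6+8+8 = 28

28


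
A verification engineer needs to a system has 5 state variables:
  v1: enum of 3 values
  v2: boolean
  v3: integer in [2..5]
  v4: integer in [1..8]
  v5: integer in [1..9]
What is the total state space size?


State space = product of domain sizes of all variables.
Domain sizes:
  v1 (enum of 3 values): 3
  v2 (boolean): 2
  v3 (integer in [2..5]): 4
  v4 (integer in [1..8]): 8
  v5 (integer in [1..9]): 9
Product = 3 * 2 * 4 * 8 * 9 = 1728

1728


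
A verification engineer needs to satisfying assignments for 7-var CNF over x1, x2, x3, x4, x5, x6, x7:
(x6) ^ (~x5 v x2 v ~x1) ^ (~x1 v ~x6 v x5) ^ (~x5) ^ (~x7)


CNF with 5 clauses over 7 vars (128 assignments).
An assignment satisfies CNF iff every clause has >=1 true literal.
Check each row (bits = x1,x2,x3,x4,x5,x6,x7; clause T/F shown):
  row 0 [0000000]: clauses=FTTTT -> 0
  row 1 [0000001]: clauses=FTTTF -> 0
  row 2 [0000010]: clauses=TTTTT -> 1
  row 3 [0000011]: clauses=TTTTF -> 0
  row 4 [0000100]: clauses=FTTFT -> 0
  (every remaining row is evaluated the same way; all 128 results are listed next)
Full result column, 8 rows per line (x1,x2,x3,x4 fixed per line; x5,x6,x7 runs 000..111 left to right):
  rows 0-7 [x1,x2,x3,x4=0000]: 00100000  (ones: 1)
  rows 8-15 [x1,x2,x3,x4=0001]: 00100000  (ones: 1)
  rows 16-23 [x1,x2,x3,x4=0010]: 00100000  (ones: 1)
  rows 24-31 [x1,x2,x3,x4=0011]: 00100000  (ones: 1)
  rows 32-39 [x1,x2,x3,x4=0100]: 00100000  (ones: 1)
  rows 40-47 [x1,x2,x3,x4=0101]: 00100000  (ones: 1)
  rows 48-55 [x1,x2,x3,x4=0110]: 00100000  (ones: 1)
  rows 56-63 [x1,x2,x3,x4=0111]: 00100000  (ones: 1)
  rows 64-71 [x1,x2,x3,x4=1000]: 00000000  (ones: 0)
  rows 72-79 [x1,x2,x3,x4=1001]: 00000000  (ones: 0)
  rows 80-87 [x1,x2,x3,x4=1010]: 00000000  (ones: 0)
  rows 88-95 [x1,x2,x3,x4=1011]: 00000000  (ones: 0)
  rows 96-103 [x1,x2,x3,x4=1100]: 00000000  (ones: 0)
  rows 104-111 [x1,x2,x3,x4=1101]: 00000000  (ones: 0)
  rows 112-119 [x1,x2,x3,x4=1110]: 00000000  (ones: 0)
  rows 120-127 [x1,x2,x3,x4=1111]: 00000000  (ones: 0)
Satisfying assignments = 1+1+1+1+1+1+1+1+0+0+0+0+0+0+0+0 = 8

8


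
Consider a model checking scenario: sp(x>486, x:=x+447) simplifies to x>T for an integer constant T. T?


Formula: sp(P, x:=E) = exists old_x. (x = E[old_x/x]) AND P[old_x/x] (old_x is the value of x before the assignment; eliminate old_x by solving x = E[old_x/x] for old_x)
Step 1: Precondition P: x>486, i.e. old_x > 486
Step 2: Assignment gives x = old_x + 447, so old_x = x - 447
Step 3: Substitute into P: x - 447 > 486
Step 4: Simplify: x > 486+447 = 933

933


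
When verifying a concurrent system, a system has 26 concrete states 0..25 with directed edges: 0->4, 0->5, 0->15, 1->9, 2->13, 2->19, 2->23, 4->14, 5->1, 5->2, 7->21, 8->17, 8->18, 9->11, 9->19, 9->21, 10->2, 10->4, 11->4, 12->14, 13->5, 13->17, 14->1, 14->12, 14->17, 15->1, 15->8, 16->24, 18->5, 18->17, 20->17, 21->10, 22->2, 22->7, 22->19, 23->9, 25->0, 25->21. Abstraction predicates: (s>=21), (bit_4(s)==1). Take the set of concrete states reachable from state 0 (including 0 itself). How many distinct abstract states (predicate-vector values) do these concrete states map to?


BFS from 0:
Concrete reachable: {0, 1, 2, 4, 5, 8, 9, 10, 11, 12, 13, 14, 15, 17, 18, 19, 21, 23}
Abstract via predicates (s>=21), (bit_4(s)==1):
  (0,0) <- {0, 1, 2, 4, 5, 8, 9, 10, 11, 12, 13, 14, 15}
  (0,1) <- {17, 18, 19}
  (1,1) <- {21, 23}
Distinct abstract states = 3

3


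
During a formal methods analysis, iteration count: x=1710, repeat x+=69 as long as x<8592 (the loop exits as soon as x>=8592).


Step 1: x goes from 1710 toward 8592 by 69; the body runs while x<8592, so iterations = ceil((bound-start)/step)
Step 2: Distance=6882
Step 3: ceil(6882/69)=100

100


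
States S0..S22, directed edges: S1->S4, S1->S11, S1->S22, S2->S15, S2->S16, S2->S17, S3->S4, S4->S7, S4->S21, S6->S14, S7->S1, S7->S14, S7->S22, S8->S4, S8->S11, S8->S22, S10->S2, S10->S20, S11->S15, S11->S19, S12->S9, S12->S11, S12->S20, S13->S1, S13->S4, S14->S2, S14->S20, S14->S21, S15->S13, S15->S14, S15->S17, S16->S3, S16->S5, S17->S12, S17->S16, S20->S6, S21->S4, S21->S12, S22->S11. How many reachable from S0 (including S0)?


BFS from S0:
  layer 0: {S0}
Reachable set: {S0}
Count = 1

1


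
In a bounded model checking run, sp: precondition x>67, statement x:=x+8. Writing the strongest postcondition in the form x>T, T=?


Formula: sp(P, x:=E) = exists old_x. (x = E[old_x/x]) AND P[old_x/x] (old_x is the value of x before the assignment; eliminate old_x by solving x = E[old_x/x] for old_x)
Step 1: Precondition P: x>67, i.e. old_x > 67
Step 2: Assignment gives x = old_x + 8, so old_x = x - 8
Step 3: Substitute into P: x - 8 > 67
Step 4: Simplify: x > 67+8 = 75

75


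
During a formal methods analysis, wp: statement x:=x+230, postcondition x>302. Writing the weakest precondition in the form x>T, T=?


Formula: wp(x:=E, P) = P[E/x] (substitute E for x in postcondition)
Step 1: Postcondition: x>302
Step 2: Substitute x+230 for x: x+230>302
Step 3: Solve for x: x > 302-230 = 72

72


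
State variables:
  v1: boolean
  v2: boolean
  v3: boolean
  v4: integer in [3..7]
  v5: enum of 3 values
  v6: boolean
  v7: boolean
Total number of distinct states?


State space = product of domain sizes of all variables.
Domain sizes:
  v1 (boolean): 2
  v2 (boolean): 2
  v3 (boolean): 2
  v4 (integer in [3..7]): 5
  v5 (enum of 3 values): 3
  v6 (boolean): 2
  v7 (boolean): 2
Product = 2 * 2 * 2 * 5 * 3 * 2 * 2 = 480

480


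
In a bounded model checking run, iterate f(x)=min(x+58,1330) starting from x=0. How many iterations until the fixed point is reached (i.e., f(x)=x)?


Step 1: x=0, cap=1330, increment=58
Step 2: x grows by 58 each step until capped at 1330; fixed point is x=1330
Step 3: iterations = ceil(1330/58) = 23

23


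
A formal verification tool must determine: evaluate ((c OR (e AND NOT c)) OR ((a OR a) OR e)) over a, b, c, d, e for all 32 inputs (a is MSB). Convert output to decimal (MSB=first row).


Formula: ((c OR (e AND NOT c)) OR ((a OR a) OR e)) over a, b, c, d, e (32 rows)
Evaluate each row (bits = a,b,c,d,e, MSB first):
  row 0 [00000]: ((0 OR (0 AND NOT 0)) OR ((0 OR 0) OR 0)) -> 0
  row 1 [00001]: ((0 OR (1 AND NOT 0)) OR ((0 OR 0) OR 1)) -> 1
  row 2 [00010]: ((0 OR (0 AND NOT 0)) OR ((0 OR 0) OR 0)) -> 0
  row 3 [00011]: ((0 OR (1 AND NOT 0)) OR ((0 OR 0) OR 1)) -> 1
  row 4 [00100]: ((1 OR (0 AND NOT 1)) OR ((0 OR 0) OR 0)) -> 1
  row 5 [00101]: ((1 OR (1 AND NOT 1)) OR ((0 OR 0) OR 1)) -> 1
  row 6 [00110]: ((1 OR (0 AND NOT 1)) OR ((0 OR 0) OR 0)) -> 1
  row 7 [00111]: ((1 OR (1 AND NOT 1)) OR ((0 OR 0) OR 1)) -> 1
  row 8 [01000]: ((0 OR (0 AND NOT 0)) OR ((0 OR 0) OR 0)) -> 0
  row 9 [01001]: ((0 OR (1 AND NOT 0)) OR ((0 OR 0) OR 1)) -> 1
  row 10 [01010]: ((0 OR (0 AND NOT 0)) OR ((0 OR 0) OR 0)) -> 0
  row 11 [01011]: ((0 OR (1 AND NOT 0)) OR ((0 OR 0) OR 1)) -> 1
  row 12 [01100]: ((1 OR (0 AND NOT 1)) OR ((0 OR 0) OR 0)) -> 1
  row 13 [01101]: ((1 OR (1 AND NOT 1)) OR ((0 OR 0) OR 1)) -> 1
  row 14 [01110]: ((1 OR (0 AND NOT 1)) OR ((0 OR 0) OR 0)) -> 1
  row 15 [01111]: ((1 OR (1 AND NOT 1)) OR ((0 OR 0) OR 1)) -> 1
  row 16 [10000]: ((0 OR (0 AND NOT 0)) OR ((1 OR 1) OR 0)) -> 1
  row 17 [10001]: ((0 OR (1 AND NOT 0)) OR ((1 OR 1) OR 1)) -> 1
  row 18 [10010]: ((0 OR (0 AND NOT 0)) OR ((1 OR 1) OR 0)) -> 1
  row 19 [10011]: ((0 OR (1 AND NOT 0)) OR ((1 OR 1) OR 1)) -> 1
  row 20 [10100]: ((1 OR (0 AND NOT 1)) OR ((1 OR 1) OR 0)) -> 1
  row 21 [10101]: ((1 OR (1 AND NOT 1)) OR ((1 OR 1) OR 1)) -> 1
  row 22 [10110]: ((1 OR (0 AND NOT 1)) OR ((1 OR 1) OR 0)) -> 1
  row 23 [10111]: ((1 OR (1 AND NOT 1)) OR ((1 OR 1) OR 1)) -> 1
  row 24 [11000]: ((0 OR (0 AND NOT 0)) OR ((1 OR 1) OR 0)) -> 1
  row 25 [11001]: ((0 OR (1 AND NOT 0)) OR ((1 OR 1) OR 1)) -> 1
  row 26 [11010]: ((0 OR (0 AND NOT 0)) OR ((1 OR 1) OR 0)) -> 1
  row 27 [11011]: ((0 OR (1 AND NOT 0)) OR ((1 OR 1) OR 1)) -> 1
  row 28 [11100]: ((1 OR (0 AND NOT 1)) OR ((1 OR 1) OR 0)) -> 1
  row 29 [11101]: ((1 OR (1 AND NOT 1)) OR ((1 OR 1) OR 1)) -> 1
  row 30 [11110]: ((1 OR (0 AND NOT 1)) OR ((1 OR 1) OR 0)) -> 1
  row 31 [11111]: ((1 OR (1 AND NOT 1)) OR ((1 OR 1) OR 1)) -> 1
Full result column, 4 rows per line (a,b,c fixed per line; d,e runs 00..11 left to right):
  rows 0-3 [a,b,c=000]: 0101  = hex 5
  rows 4-7 [a,b,c=001]: 1111  = hex F
  rows 8-11 [a,b,c=010]: 0101  = hex 5
  rows 12-15 [a,b,c=011]: 1111  = hex F
  rows 16-19 [a,b,c=100]: 1111  = hex F
  rows 20-23 [a,b,c=101]: 1111  = hex F
  rows 24-27 [a,b,c=110]: 1111  = hex F
  rows 28-31 [a,b,c=111]: 1111  = hex F
Output column (row 0 .. row 31) = 01011111010111111111111111111111
Output column grouped in 4s = 0101 1111 0101 1111 1111 1111 1111 1111 = 0x5F5FFFFF
Convert to decimal digit by digit (value = value*16 + digit):
  5 -> 5
  5*16 + 15 (F) = 95
  95*16 + 5 = 1525
  1525*16 + 15 (F) = 24415
  24415*16 + 15 (F) = 390655
  390655*16 + 15 (F) = 6250495
  6250495*16 + 15 (F) = 100007935
  100007935*16 + 15 (F) = 1600126975
Decimal = 1600126975

1600126975


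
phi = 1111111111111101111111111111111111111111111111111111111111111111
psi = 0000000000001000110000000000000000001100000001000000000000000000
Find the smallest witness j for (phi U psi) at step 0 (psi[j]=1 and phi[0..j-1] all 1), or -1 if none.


(phi U psi) at 0: need smallest j with psi[j]=1 and phi[i]=1 for all i in [0,j).
Scan from step 0:
  step 0: phi=1, psi=0 -> continue
  step 1: phi=1, psi=0 -> continue
  step 2: phi=1, psi=0 -> continue
  step 3: phi=1, psi=0 -> continue
  step 12: psi=1 and phi held for [0,12) -> witness found
Witness step = 12

12


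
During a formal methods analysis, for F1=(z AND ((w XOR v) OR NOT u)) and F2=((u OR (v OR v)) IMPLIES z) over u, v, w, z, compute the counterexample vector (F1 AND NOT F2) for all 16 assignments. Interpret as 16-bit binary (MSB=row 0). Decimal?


F1 = (z AND ((w XOR v) OR NOT u))
F2 = ((u OR (v OR v)) IMPLIES z)
Counterexample to F1=>F2 is where F1=1 and F2=0.
Evaluate each row (bits = u,v,w,z, MSB first):
  row 0 [0000]: F1=0 F2=1 -> F1&~F2 -> 0
  row 1 [0001]: F1=1 F2=1 -> F1&~F2 -> 0
  row 2 [0010]: F1=0 F2=1 -> F1&~F2 -> 0
  row 3 [0011]: F1=1 F2=1 -> F1&~F2 -> 0
  row 4 [0100]: F1=0 F2=0 -> F1&~F2 -> 0
  row 5 [0101]: F1=1 F2=1 -> F1&~F2 -> 0
  row 6 [0110]: F1=0 F2=0 -> F1&~F2 -> 0
  row 7 [0111]: F1=1 F2=1 -> F1&~F2 -> 0
  row 8 [1000]: F1=0 F2=0 -> F1&~F2 -> 0
  row 9 [1001]: F1=0 F2=1 -> F1&~F2 -> 0
  row 10 [1010]: F1=0 F2=0 -> F1&~F2 -> 0
  row 11 [1011]: F1=1 F2=1 -> F1&~F2 -> 0
  row 12 [1100]: F1=0 F2=0 -> F1&~F2 -> 0
  row 13 [1101]: F1=1 F2=1 -> F1&~F2 -> 0
  row 14 [1110]: F1=0 F2=0 -> F1&~F2 -> 0
  row 15 [1111]: F1=0 F2=1 -> F1&~F2 -> 0
Full result column, 4 rows per line (u,v fixed per line; w,z runs 00..11 left to right):
  rows 0-3 [u,v=00]: 0000  = hex 0
  rows 4-7 [u,v=01]: 0000  = hex 0
  rows 8-11 [u,v=10]: 0000  = hex 0
  rows 12-15 [u,v=11]: 0000  = hex 0
Counterexample vector (row 0 .. row 15) = 0000000000000000
Output column grouped in 4s = 0000 0000 0000 0000 = 0x0000
Convert to decimal digit by digit (value = value*16 + digit):
  0 -> 0
  0*16 + 0 = 0
  0*16 + 0 = 0
  0*16 + 0 = 0
Decimal = 0

0


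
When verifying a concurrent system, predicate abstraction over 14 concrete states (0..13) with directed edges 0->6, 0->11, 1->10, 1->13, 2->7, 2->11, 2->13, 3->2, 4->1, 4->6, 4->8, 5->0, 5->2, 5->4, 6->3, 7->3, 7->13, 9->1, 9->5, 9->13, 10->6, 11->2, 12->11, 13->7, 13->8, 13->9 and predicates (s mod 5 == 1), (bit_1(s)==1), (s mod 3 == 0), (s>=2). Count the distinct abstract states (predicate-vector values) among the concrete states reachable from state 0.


BFS from 0:
Concrete reachable: {0, 1, 2, 3, 4, 5, 6, 7, 8, 9, 10, 11, 13}
Abstract via predicates (s mod 5 == 1), (bit_1(s)==1), (s mod 3 == 0), (s>=2):
  (0,0,0,1) <- {4, 5, 8, 13}
  (0,0,1,0) <- {0}
  (0,0,1,1) <- {9}
  (0,1,0,1) <- {2, 7, 10}
  (0,1,1,1) <- {3}
  (1,0,0,0) <- {1}
  (1,1,0,1) <- {11}
  (1,1,1,1) <- {6}
Distinct abstract states = 8

8


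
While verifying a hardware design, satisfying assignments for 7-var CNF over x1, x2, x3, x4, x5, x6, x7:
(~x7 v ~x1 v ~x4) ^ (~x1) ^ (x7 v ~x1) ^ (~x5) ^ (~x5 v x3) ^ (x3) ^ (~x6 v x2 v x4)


CNF with 7 clauses over 7 vars (128 assignments).
An assignment satisfies CNF iff every clause has >=1 true literal.
Check each row (bits = x1,x2,x3,x4,x5,x6,x7; clause T/F shown):
  row 0 [0000000]: clauses=TTTTTFT -> 0
  row 1 [0000001]: clauses=TTTTTFT -> 0
  row 2 [0000010]: clauses=TTTTTFF -> 0
  row 3 [0000011]: clauses=TTTTTFF -> 0
  row 4 [0000100]: clauses=TTTFFFT -> 0
  (every remaining row is evaluated the same way; all 128 results are listed next)
Full result column, 8 rows per line (x1,x2,x3,x4 fixed per line; x5,x6,x7 runs 000..111 left to right):
  rows 0-7 [x1,x2,x3,x4=0000]: 00000000  (ones: 0)
  rows 8-15 [x1,x2,x3,x4=0001]: 00000000  (ones: 0)
  rows 16-23 [x1,x2,x3,x4=0010]: 11000000  (ones: 2)
  rows 24-31 [x1,x2,x3,x4=0011]: 11110000  (ones: 4)
  rows 32-39 [x1,x2,x3,x4=0100]: 00000000  (ones: 0)
  rows 40-47 [x1,x2,x3,x4=0101]: 00000000  (ones: 0)
  rows 48-55 [x1,x2,x3,x4=0110]: 11110000  (ones: 4)
  rows 56-63 [x1,x2,x3,x4=0111]: 11110000  (ones: 4)
  rows 64-71 [x1,x2,x3,x4=1000]: 00000000  (ones: 0)
  rows 72-79 [x1,x2,x3,x4=1001]: 00000000  (ones: 0)
  rows 80-87 [x1,x2,x3,x4=1010]: 00000000  (ones: 0)
  rows 88-95 [x1,x2,x3,x4=1011]: 00000000  (ones: 0)
  rows 96-103 [x1,x2,x3,x4=1100]: 00000000  (ones: 0)
  rows 104-111 [x1,x2,x3,x4=1101]: 00000000  (ones: 0)
  rows 112-119 [x1,x2,x3,x4=1110]: 00000000  (ones: 0)
  rows 120-127 [x1,x2,x3,x4=1111]: 00000000  (ones: 0)
Satisfying assignments = 0+0+2+4+0+0+4+4+0+0+0+0+0+0+0+0 = 14

14


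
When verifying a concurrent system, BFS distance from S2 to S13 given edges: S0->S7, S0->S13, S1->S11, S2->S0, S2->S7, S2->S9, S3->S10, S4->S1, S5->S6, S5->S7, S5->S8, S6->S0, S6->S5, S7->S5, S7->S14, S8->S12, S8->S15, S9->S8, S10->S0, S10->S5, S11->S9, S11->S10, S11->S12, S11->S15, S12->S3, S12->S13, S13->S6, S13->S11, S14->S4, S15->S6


BFS layer-by-layer from S2:
  dist 0: {S2}
  dist 1: {S0, S7, S9}
  dist 2: {S5, S8, S13, S14}
  -> S13 reached at distance 2
Shortest path length = 2

2


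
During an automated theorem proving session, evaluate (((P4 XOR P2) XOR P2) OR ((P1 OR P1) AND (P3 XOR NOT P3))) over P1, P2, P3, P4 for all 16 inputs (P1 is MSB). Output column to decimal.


Formula: (((P4 XOR P2) XOR P2) OR ((P1 OR P1) AND (P3 XOR NOT P3))) over P1, P2, P3, P4 (16 rows)
Evaluate each row (bits = P1,P2,P3,P4, MSB first):
  row 0 [0000]: (((0 XOR 0) XOR 0) OR ((0 OR 0) AND (0 XOR NOT 0))) -> 0
  row 1 [0001]: (((1 XOR 0) XOR 0) OR ((0 OR 0) AND (0 XOR NOT 0))) -> 1
  row 2 [0010]: (((0 XOR 0) XOR 0) OR ((0 OR 0) AND (1 XOR NOT 1))) -> 0
  row 3 [0011]: (((1 XOR 0) XOR 0) OR ((0 OR 0) AND (1 XOR NOT 1))) -> 1
  row 4 [0100]: (((0 XOR 1) XOR 1) OR ((0 OR 0) AND (0 XOR NOT 0))) -> 0
  row 5 [0101]: (((1 XOR 1) XOR 1) OR ((0 OR 0) AND (0 XOR NOT 0))) -> 1
  row 6 [0110]: (((0 XOR 1) XOR 1) OR ((0 OR 0) AND (1 XOR NOT 1))) -> 0
  row 7 [0111]: (((1 XOR 1) XOR 1) OR ((0 OR 0) AND (1 XOR NOT 1))) -> 1
  row 8 [1000]: (((0 XOR 0) XOR 0) OR ((1 OR 1) AND (0 XOR NOT 0))) -> 1
  row 9 [1001]: (((1 XOR 0) XOR 0) OR ((1 OR 1) AND (0 XOR NOT 0))) -> 1
  row 10 [1010]: (((0 XOR 0) XOR 0) OR ((1 OR 1) AND (1 XOR NOT 1))) -> 1
  row 11 [1011]: (((1 XOR 0) XOR 0) OR ((1 OR 1) AND (1 XOR NOT 1))) -> 1
  row 12 [1100]: (((0 XOR 1) XOR 1) OR ((1 OR 1) AND (0 XOR NOT 0))) -> 1
  row 13 [1101]: (((1 XOR 1) XOR 1) OR ((1 OR 1) AND (0 XOR NOT 0))) -> 1
  row 14 [1110]: (((0 XOR 1) XOR 1) OR ((1 OR 1) AND (1 XOR NOT 1))) -> 1
  row 15 [1111]: (((1 XOR 1) XOR 1) OR ((1 OR 1) AND (1 XOR NOT 1))) -> 1
Full result column, 4 rows per line (P1,P2 fixed per line; P3,P4 runs 00..11 left to right):
  rows 0-3 [P1,P2=00]: 0101  = hex 5
  rows 4-7 [P1,P2=01]: 0101  = hex 5
  rows 8-11 [P1,P2=10]: 1111  = hex F
  rows 12-15 [P1,P2=11]: 1111  = hex F
Output column (row 0 .. row 15) = 0101010111111111
Output column grouped in 4s = 0101 0101 1111 1111 = 0x55FF
Convert to decimal digit by digit (value = value*16 + digit):
  5 -> 5
  5*16 + 5 = 85
  85*16 + 15 (F) = 1375
  1375*16 + 15 (F) = 22015
Decimal = 22015

22015
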